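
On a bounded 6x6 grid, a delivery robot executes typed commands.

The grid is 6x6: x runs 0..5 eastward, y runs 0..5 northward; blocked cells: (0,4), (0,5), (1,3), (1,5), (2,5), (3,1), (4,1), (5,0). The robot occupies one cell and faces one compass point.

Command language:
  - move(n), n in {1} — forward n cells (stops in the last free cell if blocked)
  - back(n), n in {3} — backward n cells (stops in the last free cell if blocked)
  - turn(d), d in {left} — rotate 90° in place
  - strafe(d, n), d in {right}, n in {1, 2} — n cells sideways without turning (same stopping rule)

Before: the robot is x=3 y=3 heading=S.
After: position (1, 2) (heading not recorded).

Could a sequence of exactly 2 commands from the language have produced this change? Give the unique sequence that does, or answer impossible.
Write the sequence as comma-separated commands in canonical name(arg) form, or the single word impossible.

move(1), strafe(right, 2)

key: order matters: swapping move(1) and strafe(right, 2) lands elsewhere
from: x=3 y=3 heading=S
1. move(1) → x=3 y=2 heading=S
2. strafe(right, 2) → x=1 y=2 heading=S
no rival 2-sequence matches.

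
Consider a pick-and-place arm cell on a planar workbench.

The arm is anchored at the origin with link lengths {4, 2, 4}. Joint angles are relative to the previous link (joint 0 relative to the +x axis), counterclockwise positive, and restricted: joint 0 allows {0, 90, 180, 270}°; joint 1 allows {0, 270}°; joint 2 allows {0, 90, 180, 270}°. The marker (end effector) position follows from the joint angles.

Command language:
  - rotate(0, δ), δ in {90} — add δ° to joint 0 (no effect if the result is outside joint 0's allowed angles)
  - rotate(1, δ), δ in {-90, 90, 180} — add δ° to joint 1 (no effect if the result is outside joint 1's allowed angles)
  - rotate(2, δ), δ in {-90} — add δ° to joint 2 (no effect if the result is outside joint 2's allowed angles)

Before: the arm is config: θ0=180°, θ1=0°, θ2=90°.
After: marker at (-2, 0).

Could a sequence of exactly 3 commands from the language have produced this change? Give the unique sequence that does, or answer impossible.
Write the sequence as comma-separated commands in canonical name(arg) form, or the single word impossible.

rotate(2, -90), rotate(2, -90), rotate(2, -90)

from: config: θ0=180°, θ1=0°, θ2=90°
t=1 rotate(2, -90) ⇒ config: θ0=180°, θ1=0°, θ2=0°
t=2 rotate(2, -90) ⇒ config: θ0=180°, θ1=0°, θ2=270°
t=3 rotate(2, -90) ⇒ config: θ0=180°, θ1=0°, θ2=180°
uniquely the one of 125 3-step routes that fits.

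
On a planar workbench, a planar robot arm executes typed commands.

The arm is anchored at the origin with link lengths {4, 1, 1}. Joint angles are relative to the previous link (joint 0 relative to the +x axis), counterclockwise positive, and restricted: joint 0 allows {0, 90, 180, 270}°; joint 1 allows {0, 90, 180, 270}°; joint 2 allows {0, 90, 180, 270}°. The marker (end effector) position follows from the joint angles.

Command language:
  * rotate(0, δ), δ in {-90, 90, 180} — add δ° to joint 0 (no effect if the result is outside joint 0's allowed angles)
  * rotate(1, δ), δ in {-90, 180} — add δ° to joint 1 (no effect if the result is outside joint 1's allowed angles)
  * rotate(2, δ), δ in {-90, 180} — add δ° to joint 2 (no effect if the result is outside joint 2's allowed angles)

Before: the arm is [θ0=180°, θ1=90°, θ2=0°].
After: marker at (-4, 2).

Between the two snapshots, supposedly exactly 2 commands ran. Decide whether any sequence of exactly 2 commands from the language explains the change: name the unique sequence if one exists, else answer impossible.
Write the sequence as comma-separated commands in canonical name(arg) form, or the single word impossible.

begin: [θ0=180°, θ1=90°, θ2=0°]
1. rotate(1, -90) → [θ0=180°, θ1=0°, θ2=0°]
2. rotate(1, -90) → [θ0=180°, θ1=270°, θ2=0°]
uniquely the one of 49 2-step routes that fits.

rotate(1, -90), rotate(1, -90)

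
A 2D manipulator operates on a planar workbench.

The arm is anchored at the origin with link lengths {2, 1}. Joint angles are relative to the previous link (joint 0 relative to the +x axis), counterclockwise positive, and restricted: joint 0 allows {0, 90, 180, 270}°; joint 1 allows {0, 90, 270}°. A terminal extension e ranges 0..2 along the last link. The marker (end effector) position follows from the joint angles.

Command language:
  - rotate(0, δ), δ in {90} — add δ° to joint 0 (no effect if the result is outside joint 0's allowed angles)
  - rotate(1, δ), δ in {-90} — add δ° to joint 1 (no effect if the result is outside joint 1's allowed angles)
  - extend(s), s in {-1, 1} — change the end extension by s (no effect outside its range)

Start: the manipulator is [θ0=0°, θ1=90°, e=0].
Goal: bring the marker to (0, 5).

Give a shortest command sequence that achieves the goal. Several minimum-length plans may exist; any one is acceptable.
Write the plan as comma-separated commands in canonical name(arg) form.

rotate(0, 90), extend(1), extend(1), rotate(1, -90)

begin: [θ0=0°, θ1=90°, e=0]
step 1 (rotate(0, 90)): [θ0=90°, θ1=90°, e=0]
step 2 (extend(1)): [θ0=90°, θ1=90°, e=1]
step 3 (extend(1)): [θ0=90°, θ1=90°, e=2]
step 4 (rotate(1, -90)): [θ0=90°, θ1=0°, e=2]
minimal: 4 command(s), checked below 4.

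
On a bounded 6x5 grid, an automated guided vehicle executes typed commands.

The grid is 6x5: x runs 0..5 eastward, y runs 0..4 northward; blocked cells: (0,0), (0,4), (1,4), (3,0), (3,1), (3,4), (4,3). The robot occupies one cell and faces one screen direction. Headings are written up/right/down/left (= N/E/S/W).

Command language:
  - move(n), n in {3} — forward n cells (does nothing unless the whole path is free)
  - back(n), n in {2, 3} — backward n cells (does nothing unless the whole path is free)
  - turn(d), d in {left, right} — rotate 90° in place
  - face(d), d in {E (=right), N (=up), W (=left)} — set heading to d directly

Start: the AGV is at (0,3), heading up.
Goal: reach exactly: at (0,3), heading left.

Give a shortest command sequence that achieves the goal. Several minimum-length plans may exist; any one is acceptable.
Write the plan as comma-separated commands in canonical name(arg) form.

turn(left)

t0: at (0,3), heading up
[1] after turn(left): at (0,3), heading left
no 0-step plan works, so 1 is optimal.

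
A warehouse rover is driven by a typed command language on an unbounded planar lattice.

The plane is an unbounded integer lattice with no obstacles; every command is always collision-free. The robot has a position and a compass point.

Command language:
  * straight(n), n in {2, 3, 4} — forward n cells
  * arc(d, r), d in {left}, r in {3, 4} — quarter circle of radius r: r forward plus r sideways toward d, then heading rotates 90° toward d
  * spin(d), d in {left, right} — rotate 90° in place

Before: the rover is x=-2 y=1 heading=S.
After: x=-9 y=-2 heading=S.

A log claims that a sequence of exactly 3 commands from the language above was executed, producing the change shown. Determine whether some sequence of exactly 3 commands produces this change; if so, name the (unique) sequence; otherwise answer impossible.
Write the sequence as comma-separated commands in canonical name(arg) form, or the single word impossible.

key: heading stays S — rotations cancel among the 3 commands
begin: x=-2 y=1 heading=S
step 1 (spin(right)): x=-2 y=1 heading=W
step 2 (straight(4)): x=-6 y=1 heading=W
step 3 (arc(left, 3)): x=-9 y=-2 heading=S
no rival 3-sequence matches.

spin(right), straight(4), arc(left, 3)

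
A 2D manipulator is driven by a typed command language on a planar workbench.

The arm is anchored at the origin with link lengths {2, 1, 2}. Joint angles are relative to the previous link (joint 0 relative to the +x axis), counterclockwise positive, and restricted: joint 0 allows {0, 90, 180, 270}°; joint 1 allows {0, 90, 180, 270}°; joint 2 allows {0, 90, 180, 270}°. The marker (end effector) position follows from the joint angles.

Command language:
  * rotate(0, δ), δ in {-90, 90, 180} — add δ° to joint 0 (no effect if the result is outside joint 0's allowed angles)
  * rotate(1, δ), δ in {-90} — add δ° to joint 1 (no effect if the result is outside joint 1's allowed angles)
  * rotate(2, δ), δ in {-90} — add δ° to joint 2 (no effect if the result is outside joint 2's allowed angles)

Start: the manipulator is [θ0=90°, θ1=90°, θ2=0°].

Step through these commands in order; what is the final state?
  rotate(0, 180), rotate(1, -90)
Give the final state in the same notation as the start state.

[θ0=270°, θ1=0°, θ2=0°]

start: [θ0=90°, θ1=90°, θ2=0°]
t=1 rotate(0, 180) ⇒ [θ0=270°, θ1=90°, θ2=0°]
t=2 rotate(1, -90) ⇒ [θ0=270°, θ1=0°, θ2=0°]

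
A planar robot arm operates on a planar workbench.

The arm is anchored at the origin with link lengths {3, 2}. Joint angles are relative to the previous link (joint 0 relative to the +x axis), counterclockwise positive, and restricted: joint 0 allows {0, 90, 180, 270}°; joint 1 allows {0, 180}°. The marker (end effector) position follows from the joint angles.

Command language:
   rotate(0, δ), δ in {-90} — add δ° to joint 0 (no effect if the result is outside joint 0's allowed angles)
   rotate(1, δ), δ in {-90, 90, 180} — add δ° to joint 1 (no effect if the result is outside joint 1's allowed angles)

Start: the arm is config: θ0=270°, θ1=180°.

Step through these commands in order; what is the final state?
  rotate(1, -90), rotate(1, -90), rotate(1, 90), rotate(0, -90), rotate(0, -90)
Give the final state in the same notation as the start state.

from: config: θ0=270°, θ1=180°
step 1 (rotate(1, -90)): config: θ0=270°, θ1=180°
step 2 (rotate(1, -90)): config: θ0=270°, θ1=180°
step 3 (rotate(1, 90)): config: θ0=270°, θ1=180°
step 4 (rotate(0, -90)): config: θ0=180°, θ1=180°
step 5 (rotate(0, -90)): config: θ0=90°, θ1=180°

config: θ0=90°, θ1=180°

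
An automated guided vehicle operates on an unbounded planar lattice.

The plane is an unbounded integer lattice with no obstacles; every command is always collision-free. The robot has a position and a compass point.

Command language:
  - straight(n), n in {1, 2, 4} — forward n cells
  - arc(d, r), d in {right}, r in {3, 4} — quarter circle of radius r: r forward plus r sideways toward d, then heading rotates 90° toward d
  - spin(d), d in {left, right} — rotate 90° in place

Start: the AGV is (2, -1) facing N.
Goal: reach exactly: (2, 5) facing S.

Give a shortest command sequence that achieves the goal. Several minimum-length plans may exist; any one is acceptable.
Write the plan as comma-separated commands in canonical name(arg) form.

spin(left), arc(right, 3), arc(right, 3), spin(right)

begin: (2, -1) facing N
1. spin(left) → (2, -1) facing W
2. arc(right, 3) → (-1, 2) facing N
3. arc(right, 3) → (2, 5) facing E
4. spin(right) → (2, 5) facing S
shorter routes all fall short; 4 is best.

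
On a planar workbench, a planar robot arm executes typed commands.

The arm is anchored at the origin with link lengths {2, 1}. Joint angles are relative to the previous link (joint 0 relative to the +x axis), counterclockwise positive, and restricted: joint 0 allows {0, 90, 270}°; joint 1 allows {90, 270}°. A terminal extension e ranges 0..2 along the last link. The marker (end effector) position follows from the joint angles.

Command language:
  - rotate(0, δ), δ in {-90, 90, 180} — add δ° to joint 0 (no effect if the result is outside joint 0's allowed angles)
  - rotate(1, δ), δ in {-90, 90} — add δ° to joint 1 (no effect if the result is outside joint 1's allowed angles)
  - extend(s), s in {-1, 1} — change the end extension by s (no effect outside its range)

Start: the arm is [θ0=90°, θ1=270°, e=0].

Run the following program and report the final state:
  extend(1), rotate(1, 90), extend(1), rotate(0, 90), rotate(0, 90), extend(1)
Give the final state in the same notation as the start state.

[θ0=90°, θ1=270°, e=2]

start: [θ0=90°, θ1=270°, e=0]
t=1 extend(1) ⇒ [θ0=90°, θ1=270°, e=1]
t=2 rotate(1, 90) ⇒ [θ0=90°, θ1=270°, e=1]
t=3 extend(1) ⇒ [θ0=90°, θ1=270°, e=2]
t=4 rotate(0, 90) ⇒ [θ0=90°, θ1=270°, e=2]
t=5 rotate(0, 90) ⇒ [θ0=90°, θ1=270°, e=2]
t=6 extend(1) ⇒ [θ0=90°, θ1=270°, e=2]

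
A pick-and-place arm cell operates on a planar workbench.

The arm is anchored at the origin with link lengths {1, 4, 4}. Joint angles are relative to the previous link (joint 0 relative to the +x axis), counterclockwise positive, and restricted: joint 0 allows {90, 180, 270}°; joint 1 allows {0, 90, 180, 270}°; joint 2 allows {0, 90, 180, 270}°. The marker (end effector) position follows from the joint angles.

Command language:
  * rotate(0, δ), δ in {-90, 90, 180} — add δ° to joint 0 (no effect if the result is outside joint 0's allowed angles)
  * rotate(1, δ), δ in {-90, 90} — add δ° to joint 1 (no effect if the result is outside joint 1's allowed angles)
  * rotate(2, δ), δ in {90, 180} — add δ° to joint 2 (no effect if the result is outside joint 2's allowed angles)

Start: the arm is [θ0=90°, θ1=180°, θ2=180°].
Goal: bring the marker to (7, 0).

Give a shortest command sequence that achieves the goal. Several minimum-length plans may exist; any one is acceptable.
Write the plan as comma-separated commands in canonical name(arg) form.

rotate(0, 90), rotate(2, 180)

t0: [θ0=90°, θ1=180°, θ2=180°]
t=1 rotate(0, 90) ⇒ [θ0=180°, θ1=180°, θ2=180°]
t=2 rotate(2, 180) ⇒ [θ0=180°, θ1=180°, θ2=0°]
nothing shorter than 2 reaches the goal.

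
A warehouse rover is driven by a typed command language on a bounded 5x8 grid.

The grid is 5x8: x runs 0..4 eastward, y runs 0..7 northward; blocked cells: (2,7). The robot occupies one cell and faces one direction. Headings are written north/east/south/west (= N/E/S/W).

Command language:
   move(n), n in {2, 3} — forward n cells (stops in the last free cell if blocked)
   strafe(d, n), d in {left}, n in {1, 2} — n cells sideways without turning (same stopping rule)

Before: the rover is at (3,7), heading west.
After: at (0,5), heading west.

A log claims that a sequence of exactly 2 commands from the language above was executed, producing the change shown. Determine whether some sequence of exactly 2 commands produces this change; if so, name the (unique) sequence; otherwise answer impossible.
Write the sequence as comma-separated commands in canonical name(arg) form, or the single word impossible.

strafe(left, 2), move(3)

key: still facing W at the end — nothing in the sequence rotates
from: at (3,7), heading west
1. strafe(left, 2) → at (3,5), heading west
2. move(3) → at (0,5), heading west
no other 2-command option fits: unique.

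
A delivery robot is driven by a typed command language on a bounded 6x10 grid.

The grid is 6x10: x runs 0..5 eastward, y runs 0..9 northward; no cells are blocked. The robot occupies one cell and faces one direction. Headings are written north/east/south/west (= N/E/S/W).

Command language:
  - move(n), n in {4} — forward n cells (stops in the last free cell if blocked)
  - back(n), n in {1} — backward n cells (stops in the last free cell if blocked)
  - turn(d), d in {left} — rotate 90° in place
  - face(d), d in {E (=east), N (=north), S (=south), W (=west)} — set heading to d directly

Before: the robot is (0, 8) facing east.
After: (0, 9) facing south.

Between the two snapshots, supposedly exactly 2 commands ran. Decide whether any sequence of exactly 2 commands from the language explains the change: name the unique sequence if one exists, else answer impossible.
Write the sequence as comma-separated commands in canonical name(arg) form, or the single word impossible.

key: cell and facing (now S) both changed — the 2 commands mix motion and turning
from: (0, 8) facing east
t=1 face(S) ⇒ (0, 8) facing south
t=2 back(1) ⇒ (0, 9) facing south
all 49 alternatives checked — unique.

face(S), back(1)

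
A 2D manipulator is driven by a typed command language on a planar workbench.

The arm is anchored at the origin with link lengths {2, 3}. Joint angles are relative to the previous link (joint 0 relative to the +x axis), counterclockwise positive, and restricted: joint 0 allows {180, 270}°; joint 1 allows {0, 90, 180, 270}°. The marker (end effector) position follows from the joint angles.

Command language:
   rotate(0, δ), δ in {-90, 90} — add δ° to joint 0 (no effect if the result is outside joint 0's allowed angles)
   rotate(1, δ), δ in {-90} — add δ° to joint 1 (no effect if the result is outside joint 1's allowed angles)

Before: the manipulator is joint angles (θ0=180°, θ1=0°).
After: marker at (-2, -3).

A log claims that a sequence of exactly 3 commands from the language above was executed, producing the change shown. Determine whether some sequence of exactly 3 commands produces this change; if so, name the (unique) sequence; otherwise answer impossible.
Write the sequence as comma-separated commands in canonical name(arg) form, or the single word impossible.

rotate(1, -90), rotate(1, -90), rotate(1, -90)

t0: joint angles (θ0=180°, θ1=0°)
step 1 (rotate(1, -90)): joint angles (θ0=180°, θ1=270°)
step 2 (rotate(1, -90)): joint angles (θ0=180°, θ1=180°)
step 3 (rotate(1, -90)): joint angles (θ0=180°, θ1=90°)
all 27 alternatives checked — unique.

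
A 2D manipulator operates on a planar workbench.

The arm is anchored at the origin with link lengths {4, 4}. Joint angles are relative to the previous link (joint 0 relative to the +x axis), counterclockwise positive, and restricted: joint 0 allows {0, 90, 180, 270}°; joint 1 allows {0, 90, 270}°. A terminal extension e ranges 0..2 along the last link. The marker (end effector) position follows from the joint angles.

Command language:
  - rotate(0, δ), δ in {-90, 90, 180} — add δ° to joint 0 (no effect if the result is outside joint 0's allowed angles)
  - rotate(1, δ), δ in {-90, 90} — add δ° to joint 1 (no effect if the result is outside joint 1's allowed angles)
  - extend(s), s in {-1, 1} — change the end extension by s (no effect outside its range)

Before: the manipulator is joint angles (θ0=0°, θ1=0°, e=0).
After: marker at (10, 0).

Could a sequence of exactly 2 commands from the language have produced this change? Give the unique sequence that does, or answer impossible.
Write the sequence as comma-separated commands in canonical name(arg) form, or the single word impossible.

extend(1), extend(1)

initial: joint angles (θ0=0°, θ1=0°, e=0)
[1] after extend(1): joint angles (θ0=0°, θ1=0°, e=1)
[2] after extend(1): joint angles (θ0=0°, θ1=0°, e=2)
no rival 2-sequence matches.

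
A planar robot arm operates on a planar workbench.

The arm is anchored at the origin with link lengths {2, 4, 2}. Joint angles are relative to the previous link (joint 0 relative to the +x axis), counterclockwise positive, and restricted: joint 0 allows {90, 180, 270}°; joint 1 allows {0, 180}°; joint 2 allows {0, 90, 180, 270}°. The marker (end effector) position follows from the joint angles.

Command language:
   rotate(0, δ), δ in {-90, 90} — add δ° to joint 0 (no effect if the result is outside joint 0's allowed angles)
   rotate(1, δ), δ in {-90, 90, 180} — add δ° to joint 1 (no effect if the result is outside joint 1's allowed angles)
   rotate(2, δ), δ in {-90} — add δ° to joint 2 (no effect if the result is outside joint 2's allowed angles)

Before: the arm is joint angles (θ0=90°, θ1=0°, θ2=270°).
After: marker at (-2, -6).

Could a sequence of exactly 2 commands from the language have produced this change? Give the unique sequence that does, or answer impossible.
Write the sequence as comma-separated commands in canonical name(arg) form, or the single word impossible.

from: joint angles (θ0=90°, θ1=0°, θ2=270°)
t=1 rotate(0, 90) ⇒ joint angles (θ0=180°, θ1=0°, θ2=270°)
t=2 rotate(0, 90) ⇒ joint angles (θ0=270°, θ1=0°, θ2=270°)
uniquely the one of 36 2-step routes that fits.

rotate(0, 90), rotate(0, 90)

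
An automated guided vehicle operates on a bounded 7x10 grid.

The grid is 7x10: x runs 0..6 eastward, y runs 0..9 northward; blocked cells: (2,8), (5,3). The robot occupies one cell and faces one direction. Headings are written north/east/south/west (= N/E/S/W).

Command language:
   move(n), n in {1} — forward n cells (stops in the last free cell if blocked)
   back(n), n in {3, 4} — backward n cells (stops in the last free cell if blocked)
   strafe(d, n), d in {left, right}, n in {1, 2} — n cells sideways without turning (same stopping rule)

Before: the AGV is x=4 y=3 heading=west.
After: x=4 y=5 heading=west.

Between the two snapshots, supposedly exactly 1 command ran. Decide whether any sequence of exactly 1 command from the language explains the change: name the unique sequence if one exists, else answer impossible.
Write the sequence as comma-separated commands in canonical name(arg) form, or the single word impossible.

strafe(right, 2)

key: heading stays W — the single command does not turn
begin: x=4 y=3 heading=west
t=1 strafe(right, 2) ⇒ x=4 y=5 heading=west
uniquely the one of 7 1-step routes that fits.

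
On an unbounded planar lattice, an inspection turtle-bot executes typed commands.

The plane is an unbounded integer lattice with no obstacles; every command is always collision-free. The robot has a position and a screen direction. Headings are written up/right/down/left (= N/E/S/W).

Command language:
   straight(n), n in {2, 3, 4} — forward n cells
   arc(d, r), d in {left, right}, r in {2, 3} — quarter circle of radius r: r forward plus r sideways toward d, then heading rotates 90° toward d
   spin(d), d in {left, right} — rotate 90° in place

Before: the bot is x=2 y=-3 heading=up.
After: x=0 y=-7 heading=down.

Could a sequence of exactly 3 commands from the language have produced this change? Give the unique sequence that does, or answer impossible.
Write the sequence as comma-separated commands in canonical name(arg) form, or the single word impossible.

spin(left), arc(left, 2), straight(2)

key: order matters: swapping spin(left) and straight(2) lands elsewhere
start: x=2 y=-3 heading=up
step 1 (spin(left)): x=2 y=-3 heading=left
step 2 (arc(left, 2)): x=0 y=-5 heading=down
step 3 (straight(2)): x=0 y=-7 heading=down
uniquely the one of 729 3-step routes that fits.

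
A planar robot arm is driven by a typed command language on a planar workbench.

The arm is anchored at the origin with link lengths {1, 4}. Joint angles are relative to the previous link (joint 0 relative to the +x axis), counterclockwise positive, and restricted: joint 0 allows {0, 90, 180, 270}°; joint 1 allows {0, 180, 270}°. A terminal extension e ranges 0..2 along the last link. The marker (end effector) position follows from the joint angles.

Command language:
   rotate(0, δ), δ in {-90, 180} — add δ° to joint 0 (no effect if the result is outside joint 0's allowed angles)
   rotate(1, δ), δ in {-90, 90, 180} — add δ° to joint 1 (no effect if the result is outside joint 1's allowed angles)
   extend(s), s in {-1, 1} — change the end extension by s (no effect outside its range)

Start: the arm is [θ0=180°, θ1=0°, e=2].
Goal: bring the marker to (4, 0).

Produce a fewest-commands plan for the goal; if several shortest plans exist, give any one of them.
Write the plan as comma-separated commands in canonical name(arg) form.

t0: [θ0=180°, θ1=0°, e=2]
step 1 (extend(-1)): [θ0=180°, θ1=0°, e=1]
step 2 (rotate(1, 180)): [θ0=180°, θ1=180°, e=1]
shorter routes all fall short; 2 is best.

extend(-1), rotate(1, 180)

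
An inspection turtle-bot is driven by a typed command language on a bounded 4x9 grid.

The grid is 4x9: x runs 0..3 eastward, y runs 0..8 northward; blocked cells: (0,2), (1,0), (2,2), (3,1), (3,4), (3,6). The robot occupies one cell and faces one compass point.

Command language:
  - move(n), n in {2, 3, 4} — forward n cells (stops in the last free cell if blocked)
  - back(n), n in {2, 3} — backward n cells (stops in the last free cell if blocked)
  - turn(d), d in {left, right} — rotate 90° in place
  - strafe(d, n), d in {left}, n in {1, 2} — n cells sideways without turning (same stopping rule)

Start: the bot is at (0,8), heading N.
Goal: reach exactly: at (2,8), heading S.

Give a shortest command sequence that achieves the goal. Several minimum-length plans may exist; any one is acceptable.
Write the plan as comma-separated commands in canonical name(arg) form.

start: at (0,8), heading N
[1] after turn(right): at (0,8), heading E
[2] after turn(right): at (0,8), heading S
[3] after strafe(left, 2): at (2,8), heading S
no 2-step plan works, so 3 is optimal.

turn(right), turn(right), strafe(left, 2)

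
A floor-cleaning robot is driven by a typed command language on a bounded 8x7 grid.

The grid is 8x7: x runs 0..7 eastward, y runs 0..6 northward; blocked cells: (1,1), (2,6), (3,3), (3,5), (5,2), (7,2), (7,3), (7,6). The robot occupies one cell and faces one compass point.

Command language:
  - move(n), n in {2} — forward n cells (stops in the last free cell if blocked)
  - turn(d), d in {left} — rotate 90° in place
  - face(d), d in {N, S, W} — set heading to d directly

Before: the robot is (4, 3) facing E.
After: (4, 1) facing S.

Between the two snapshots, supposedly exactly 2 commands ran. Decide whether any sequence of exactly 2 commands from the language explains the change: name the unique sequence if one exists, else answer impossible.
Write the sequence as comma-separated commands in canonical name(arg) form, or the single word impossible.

face(S), move(2)

key: cell and facing (now S) both changed — the 2 commands mix motion and turning
begin: (4, 3) facing E
1. face(S) → (4, 3) facing S
2. move(2) → (4, 1) facing S
all 25 alternatives checked — unique.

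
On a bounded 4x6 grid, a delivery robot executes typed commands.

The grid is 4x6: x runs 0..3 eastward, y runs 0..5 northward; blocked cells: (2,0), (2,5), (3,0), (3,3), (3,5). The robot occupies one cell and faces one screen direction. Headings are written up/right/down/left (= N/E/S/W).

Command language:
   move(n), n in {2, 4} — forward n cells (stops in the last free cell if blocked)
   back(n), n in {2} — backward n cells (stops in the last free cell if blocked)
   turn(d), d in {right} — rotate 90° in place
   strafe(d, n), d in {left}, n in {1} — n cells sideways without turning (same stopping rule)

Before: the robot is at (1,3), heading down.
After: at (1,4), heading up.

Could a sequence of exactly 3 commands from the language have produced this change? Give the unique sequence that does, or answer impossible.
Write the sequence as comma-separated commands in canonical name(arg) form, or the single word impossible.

impossible

all 125 sequences checked — none match.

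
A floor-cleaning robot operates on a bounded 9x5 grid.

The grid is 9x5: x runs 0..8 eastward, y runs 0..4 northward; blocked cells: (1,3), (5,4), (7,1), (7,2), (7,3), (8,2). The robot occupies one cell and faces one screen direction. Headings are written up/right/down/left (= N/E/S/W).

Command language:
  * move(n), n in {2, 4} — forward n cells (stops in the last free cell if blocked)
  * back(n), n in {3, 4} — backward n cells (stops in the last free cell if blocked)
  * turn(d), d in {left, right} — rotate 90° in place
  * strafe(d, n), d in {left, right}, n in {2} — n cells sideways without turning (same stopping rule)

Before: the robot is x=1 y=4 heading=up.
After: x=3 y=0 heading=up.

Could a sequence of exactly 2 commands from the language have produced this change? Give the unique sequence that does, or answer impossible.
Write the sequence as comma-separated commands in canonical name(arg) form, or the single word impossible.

strafe(right, 2), back(4)

key: heading stays N — no command in the sequence turns
from: x=1 y=4 heading=up
t=1 strafe(right, 2) ⇒ x=3 y=4 heading=up
t=2 back(4) ⇒ x=3 y=0 heading=up
no other 2-command option fits: unique.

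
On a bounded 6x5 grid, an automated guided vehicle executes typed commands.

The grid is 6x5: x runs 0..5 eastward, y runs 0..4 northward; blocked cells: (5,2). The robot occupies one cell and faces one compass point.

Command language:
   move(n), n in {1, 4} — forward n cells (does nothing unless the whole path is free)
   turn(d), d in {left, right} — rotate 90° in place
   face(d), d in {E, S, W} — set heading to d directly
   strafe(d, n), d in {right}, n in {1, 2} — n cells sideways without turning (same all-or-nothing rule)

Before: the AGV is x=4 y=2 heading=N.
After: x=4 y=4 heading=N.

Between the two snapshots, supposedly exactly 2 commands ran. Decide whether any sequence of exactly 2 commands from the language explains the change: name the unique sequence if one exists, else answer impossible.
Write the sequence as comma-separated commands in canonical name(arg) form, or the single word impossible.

key: still facing N at the end — nothing in the sequence rotates
t0: x=4 y=2 heading=N
[1] after move(1): x=4 y=3 heading=N
[2] after move(1): x=4 y=4 heading=N
no other 2-command option fits: unique.

move(1), move(1)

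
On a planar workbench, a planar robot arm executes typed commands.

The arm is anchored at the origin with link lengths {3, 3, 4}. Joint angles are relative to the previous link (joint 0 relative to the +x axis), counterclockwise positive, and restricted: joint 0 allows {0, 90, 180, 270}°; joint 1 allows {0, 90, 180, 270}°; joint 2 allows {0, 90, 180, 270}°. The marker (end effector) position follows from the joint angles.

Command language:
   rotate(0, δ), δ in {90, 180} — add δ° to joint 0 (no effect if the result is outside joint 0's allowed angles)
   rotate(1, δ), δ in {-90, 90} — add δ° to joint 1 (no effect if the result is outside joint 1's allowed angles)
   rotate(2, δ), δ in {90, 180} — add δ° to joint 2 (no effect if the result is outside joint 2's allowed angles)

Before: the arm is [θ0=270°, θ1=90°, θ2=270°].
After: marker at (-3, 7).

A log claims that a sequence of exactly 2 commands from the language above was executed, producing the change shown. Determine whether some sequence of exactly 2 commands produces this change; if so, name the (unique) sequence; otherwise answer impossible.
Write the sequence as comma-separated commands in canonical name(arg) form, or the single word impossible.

from: [θ0=270°, θ1=90°, θ2=270°]
[1] after rotate(0, 90): [θ0=0°, θ1=90°, θ2=270°]
[2] after rotate(0, 90): [θ0=90°, θ1=90°, θ2=270°]
uniquely the one of 36 2-step routes that fits.

rotate(0, 90), rotate(0, 90)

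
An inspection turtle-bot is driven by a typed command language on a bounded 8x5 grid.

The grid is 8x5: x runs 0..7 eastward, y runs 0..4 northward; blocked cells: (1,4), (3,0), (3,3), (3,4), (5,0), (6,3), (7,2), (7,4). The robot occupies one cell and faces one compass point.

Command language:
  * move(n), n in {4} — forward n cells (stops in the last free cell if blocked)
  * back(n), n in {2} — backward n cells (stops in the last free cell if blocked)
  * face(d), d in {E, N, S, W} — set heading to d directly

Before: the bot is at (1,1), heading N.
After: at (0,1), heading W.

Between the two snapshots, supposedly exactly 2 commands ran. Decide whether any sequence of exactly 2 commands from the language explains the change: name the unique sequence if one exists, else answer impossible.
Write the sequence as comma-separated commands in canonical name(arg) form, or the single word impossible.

key: position moved to (0,1) AND the heading swung to W — translation plus rotation needed
start: at (1,1), heading N
step 1 (face(W)): at (1,1), heading W
step 2 (move(4)): at (0,1), heading W
no other 2-command option fits: unique.

face(W), move(4)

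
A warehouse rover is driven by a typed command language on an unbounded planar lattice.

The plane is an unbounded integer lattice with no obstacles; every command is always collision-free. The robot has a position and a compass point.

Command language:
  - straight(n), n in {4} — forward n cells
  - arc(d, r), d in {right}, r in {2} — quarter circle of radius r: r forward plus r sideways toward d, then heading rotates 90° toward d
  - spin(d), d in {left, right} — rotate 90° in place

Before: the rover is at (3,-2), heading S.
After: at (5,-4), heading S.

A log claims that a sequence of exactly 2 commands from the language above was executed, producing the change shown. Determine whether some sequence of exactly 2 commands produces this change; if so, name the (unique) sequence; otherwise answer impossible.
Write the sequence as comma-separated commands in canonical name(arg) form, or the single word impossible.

spin(left), arc(right, 2)

key: running arc(right, 2) before spin(left) would end elsewhere — order is forced
t0: at (3,-2), heading S
step 1 (spin(left)): at (3,-2), heading E
step 2 (arc(right, 2)): at (5,-4), heading S
all 16 alternatives checked — unique.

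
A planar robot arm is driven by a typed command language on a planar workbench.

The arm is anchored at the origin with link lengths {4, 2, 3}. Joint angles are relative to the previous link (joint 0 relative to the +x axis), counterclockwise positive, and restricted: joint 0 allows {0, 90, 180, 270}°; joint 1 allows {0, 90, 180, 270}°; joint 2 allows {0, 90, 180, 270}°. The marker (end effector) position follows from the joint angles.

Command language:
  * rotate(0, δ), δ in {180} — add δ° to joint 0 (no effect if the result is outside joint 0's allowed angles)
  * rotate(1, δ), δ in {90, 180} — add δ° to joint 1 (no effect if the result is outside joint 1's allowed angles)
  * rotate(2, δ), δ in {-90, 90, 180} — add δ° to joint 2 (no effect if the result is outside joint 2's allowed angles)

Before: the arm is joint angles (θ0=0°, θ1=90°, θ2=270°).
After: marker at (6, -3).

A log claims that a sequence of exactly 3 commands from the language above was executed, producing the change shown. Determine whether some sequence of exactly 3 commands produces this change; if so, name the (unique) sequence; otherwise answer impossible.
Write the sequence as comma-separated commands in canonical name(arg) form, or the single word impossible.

rotate(1, 90), rotate(1, 90), rotate(1, 90)

start: joint angles (θ0=0°, θ1=90°, θ2=270°)
[1] after rotate(1, 90): joint angles (θ0=0°, θ1=180°, θ2=270°)
[2] after rotate(1, 90): joint angles (θ0=0°, θ1=270°, θ2=270°)
[3] after rotate(1, 90): joint angles (θ0=0°, θ1=0°, θ2=270°)
no rival 3-sequence matches.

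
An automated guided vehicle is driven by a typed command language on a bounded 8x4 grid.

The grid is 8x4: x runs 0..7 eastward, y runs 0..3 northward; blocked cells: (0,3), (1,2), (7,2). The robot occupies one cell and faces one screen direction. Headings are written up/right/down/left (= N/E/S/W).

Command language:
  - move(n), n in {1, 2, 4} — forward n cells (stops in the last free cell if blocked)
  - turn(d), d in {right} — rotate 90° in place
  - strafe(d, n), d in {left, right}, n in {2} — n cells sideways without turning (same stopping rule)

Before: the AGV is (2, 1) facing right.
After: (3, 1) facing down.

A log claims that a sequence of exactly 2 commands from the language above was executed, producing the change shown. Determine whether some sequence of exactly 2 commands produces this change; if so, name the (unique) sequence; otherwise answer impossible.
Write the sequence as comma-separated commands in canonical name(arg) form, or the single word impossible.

move(1), turn(right)

key: running turn(right) before move(1) would end elsewhere — order is forced
start: (2, 1) facing right
t=1 move(1) ⇒ (3, 1) facing right
t=2 turn(right) ⇒ (3, 1) facing down
all 36 alternatives checked — unique.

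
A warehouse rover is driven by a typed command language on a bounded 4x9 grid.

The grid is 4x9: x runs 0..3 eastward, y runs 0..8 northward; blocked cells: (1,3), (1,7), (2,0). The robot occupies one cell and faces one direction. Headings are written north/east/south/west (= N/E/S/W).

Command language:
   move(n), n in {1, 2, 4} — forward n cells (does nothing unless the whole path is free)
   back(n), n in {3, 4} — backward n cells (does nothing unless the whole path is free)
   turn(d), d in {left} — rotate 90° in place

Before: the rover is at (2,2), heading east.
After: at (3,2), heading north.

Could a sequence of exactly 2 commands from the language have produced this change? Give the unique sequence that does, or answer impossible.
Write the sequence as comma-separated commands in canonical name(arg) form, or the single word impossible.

move(1), turn(left)

key: running turn(left) before move(1) would end elsewhere — order is forced
start: at (2,2), heading east
step 1 (move(1)): at (3,2), heading east
step 2 (turn(left)): at (3,2), heading north
uniquely the one of 36 2-step routes that fits.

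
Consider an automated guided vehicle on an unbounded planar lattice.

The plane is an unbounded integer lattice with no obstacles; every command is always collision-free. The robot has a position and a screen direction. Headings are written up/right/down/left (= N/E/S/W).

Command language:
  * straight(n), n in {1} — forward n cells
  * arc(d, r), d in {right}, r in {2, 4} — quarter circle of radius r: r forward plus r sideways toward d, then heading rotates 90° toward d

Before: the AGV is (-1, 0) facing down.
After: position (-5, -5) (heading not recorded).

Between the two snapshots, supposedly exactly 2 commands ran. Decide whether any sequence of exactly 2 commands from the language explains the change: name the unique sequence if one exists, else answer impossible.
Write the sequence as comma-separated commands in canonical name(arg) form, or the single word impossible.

straight(1), arc(right, 4)

key: running arc(right, 4) before straight(1) would end elsewhere — order is forced
from: (-1, 0) facing down
1. straight(1) → (-1, -1) facing down
2. arc(right, 4) → (-5, -5) facing left
no rival 2-sequence matches.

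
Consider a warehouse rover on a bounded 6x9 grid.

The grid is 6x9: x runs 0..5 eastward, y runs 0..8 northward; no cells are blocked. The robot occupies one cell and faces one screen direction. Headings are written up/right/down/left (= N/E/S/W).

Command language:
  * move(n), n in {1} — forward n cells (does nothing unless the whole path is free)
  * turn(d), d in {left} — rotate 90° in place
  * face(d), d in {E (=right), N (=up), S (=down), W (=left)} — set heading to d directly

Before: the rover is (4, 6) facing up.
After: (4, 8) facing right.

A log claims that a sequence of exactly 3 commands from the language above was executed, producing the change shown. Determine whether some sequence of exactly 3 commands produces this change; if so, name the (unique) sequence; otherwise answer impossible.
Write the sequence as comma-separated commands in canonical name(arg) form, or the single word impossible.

move(1), move(1), face(E)

key: order matters: swapping move(1) and face(E) lands elsewhere
from: (4, 6) facing up
t=1 move(1) ⇒ (4, 7) facing up
t=2 move(1) ⇒ (4, 8) facing up
t=3 face(E) ⇒ (4, 8) facing right
no rival 3-sequence matches.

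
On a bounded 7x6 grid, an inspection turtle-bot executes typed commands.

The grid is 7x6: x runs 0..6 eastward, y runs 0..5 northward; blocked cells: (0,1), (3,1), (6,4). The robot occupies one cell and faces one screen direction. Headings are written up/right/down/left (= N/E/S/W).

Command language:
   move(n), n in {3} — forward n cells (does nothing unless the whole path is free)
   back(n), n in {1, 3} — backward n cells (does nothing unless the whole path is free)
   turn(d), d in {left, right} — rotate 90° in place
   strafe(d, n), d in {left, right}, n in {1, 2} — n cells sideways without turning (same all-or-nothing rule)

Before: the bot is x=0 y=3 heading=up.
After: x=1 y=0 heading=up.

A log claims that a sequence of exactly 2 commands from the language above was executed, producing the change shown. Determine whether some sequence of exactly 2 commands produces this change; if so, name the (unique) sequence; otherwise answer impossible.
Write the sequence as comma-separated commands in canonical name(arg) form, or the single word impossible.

strafe(right, 1), back(3)

key: running back(3) before strafe(right, 1) would end elsewhere — order is forced
start: x=0 y=3 heading=up
[1] after strafe(right, 1): x=1 y=3 heading=up
[2] after back(3): x=1 y=0 heading=up
no rival 2-sequence matches.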